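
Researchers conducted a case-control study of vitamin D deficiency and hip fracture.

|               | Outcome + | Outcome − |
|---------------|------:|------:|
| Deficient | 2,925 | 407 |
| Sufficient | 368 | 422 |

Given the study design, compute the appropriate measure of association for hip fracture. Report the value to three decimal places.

8.241

Cells: a = 2925, b = 407, c = 368, d = 422.
This is a case-control study: participants were sampled on outcome status, so risks in the source population cannot be estimated directly — relative risk is not valid here. The odds ratio is the appropriate measure.
OR = (a·d)/(b·c) = (2925 × 422) / (407 × 368) = 1234350 / 149776 = 8.24131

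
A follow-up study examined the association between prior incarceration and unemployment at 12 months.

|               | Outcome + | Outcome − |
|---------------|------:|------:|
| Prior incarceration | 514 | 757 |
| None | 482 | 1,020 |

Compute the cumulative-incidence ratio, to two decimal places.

Cells: a = 514, b = 757, c = 482, d = 1020.
Risk in exposed = 514/1271 = 0.40441; risk in unexposed = 482/1502 = 0.32091.
RR = 0.40441 / 0.32091 = 1.26020
The risk among the exposed is 1.26 times that among the unexposed.

1.26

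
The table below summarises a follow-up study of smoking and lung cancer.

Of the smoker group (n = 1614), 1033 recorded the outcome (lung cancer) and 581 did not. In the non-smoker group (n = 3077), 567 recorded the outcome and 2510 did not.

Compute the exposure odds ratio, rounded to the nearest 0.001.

From the description: a = 1033, b = 581, c = 567, d = 2510.
OR = (a·d)/(b·c) = (1033 × 2510) / (581 × 567) = 2592830 / 329427 = 7.87073
The odds of lung cancer are about 7.87 times as high in the smoker group.

7.871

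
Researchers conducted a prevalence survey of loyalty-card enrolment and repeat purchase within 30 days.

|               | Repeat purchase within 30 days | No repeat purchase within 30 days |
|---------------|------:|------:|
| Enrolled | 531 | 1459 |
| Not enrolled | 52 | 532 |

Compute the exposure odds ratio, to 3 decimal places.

Cells: a = 531, b = 1459, c = 52, d = 532.
OR = (a·d)/(b·c) = (531 × 532) / (1459 × 52) = 282492 / 75868 = 3.72347
The odds of repeat purchase within 30 days are about 3.72 times as high in the enrolled group.

3.723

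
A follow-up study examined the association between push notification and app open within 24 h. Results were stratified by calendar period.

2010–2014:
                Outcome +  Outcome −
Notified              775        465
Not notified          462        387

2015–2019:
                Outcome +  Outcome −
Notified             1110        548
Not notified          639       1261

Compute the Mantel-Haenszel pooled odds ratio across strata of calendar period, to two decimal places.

2.67

OR_MH = Σ(aᵢdᵢ/nᵢ) / Σ(bᵢcᵢ/nᵢ), where nᵢ is the stratum total.
Stratum 1 (2010–2014): n = 2089; a·d/n = 775·387/2089 = 143.5735; b·c/n = 465·462/2089 = 102.8387
Stratum 2 (2015–2019): n = 3558; a·d/n = 1110·1261/3558 = 393.3980; b·c/n = 548·639/3558 = 98.4182
OR_MH = (143.5735 + 393.3980) / (102.8387 + 98.4182) = 536.9715 / 201.2569 = 2.66809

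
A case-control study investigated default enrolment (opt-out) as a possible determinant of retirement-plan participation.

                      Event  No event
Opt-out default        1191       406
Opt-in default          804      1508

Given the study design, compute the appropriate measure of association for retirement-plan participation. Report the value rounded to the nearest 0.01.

5.50

Cells: a = 1191, b = 406, c = 804, d = 1508.
This is a case-control study: participants were sampled on outcome status, so risks in the source population cannot be estimated directly — relative risk is not valid here. The odds ratio is the appropriate measure.
OR = (a·d)/(b·c) = (1191 × 1508) / (406 × 804) = 1796028 / 326424 = 5.50213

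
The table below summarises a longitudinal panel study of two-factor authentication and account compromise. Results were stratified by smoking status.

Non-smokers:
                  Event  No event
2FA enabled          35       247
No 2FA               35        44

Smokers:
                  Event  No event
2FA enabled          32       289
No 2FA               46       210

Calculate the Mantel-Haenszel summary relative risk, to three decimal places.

0.413

RR_MH = Σ(aᵢ·n₀ᵢ/nᵢ) / Σ(cᵢ·n₁ᵢ/nᵢ), with n₁ᵢ = aᵢ+bᵢ (exposed), n₀ᵢ = cᵢ+dᵢ (unexposed), nᵢ = n₁ᵢ+n₀ᵢ.
Stratum 1 (Non-smokers): n₁ = 282, n₀ = 79, n = 361; a·n₀/n = 35·79/361 = 7.6593; c·n₁/n = 35·282/361 = 27.3407
Stratum 2 (Smokers): n₁ = 321, n₀ = 256, n = 577; a·n₀/n = 32·256/577 = 14.1976; c·n₁/n = 46·321/577 = 25.5910
RR_MH = (7.6593 + 14.1976) / (27.3407 + 25.5910) = 21.8569 / 52.9317 = 0.41293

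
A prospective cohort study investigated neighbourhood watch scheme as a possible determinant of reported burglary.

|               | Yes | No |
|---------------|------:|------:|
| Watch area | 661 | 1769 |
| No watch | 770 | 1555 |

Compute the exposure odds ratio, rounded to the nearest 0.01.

Cells: a = 661, b = 1769, c = 770, d = 1555.
OR = (a·d)/(b·c) = (661 × 1555) / (1769 × 770) = 1027855 / 1362130 = 0.75459
Exposure is associated with lower odds of reported burglary (OR = 0.75 < 1).

0.75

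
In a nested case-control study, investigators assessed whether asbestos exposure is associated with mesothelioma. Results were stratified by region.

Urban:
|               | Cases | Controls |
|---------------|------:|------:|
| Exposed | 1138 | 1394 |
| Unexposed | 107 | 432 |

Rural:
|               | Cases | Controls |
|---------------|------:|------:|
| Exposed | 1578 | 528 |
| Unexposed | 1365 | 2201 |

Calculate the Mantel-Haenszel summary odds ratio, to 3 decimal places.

OR_MH = Σ(aᵢdᵢ/nᵢ) / Σ(bᵢcᵢ/nᵢ), where nᵢ is the stratum total.
Stratum 1 (Urban): n = 3071; a·d/n = 1138·432/3071 = 160.0834; b·c/n = 1394·107/3071 = 48.5698
Stratum 2 (Rural): n = 5672; a·d/n = 1578·2201/5672 = 612.3374; b·c/n = 528·1365/5672 = 127.0663
OR_MH = (160.0834 + 612.3374) / (48.5698 + 127.0663) = 772.4208 / 175.6361 = 4.39785

4.398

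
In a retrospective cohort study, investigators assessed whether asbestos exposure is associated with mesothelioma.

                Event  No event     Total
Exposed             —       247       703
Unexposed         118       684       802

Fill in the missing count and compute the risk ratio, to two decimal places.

The missing cell is in the exposed row: 703 − 247 = 456.
So a = 456, b = 247, c = 118, d = 684.
RR = [a/(a+b)] / [c/(c+d)] = (456/703) / (118/802) = 0.64865/0.14713 = 4.40861

4.41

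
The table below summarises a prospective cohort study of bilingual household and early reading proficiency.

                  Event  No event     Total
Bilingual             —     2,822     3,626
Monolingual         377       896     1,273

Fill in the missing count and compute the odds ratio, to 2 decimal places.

The missing cell is in the exposed row: 3626 − 2822 = 804.
So a = 804, b = 2822, c = 377, d = 896.
OR = (a·d)/(b·c) = (804 × 896) / (2822 × 377) = 720384 / 1063894 = 0.67712

0.68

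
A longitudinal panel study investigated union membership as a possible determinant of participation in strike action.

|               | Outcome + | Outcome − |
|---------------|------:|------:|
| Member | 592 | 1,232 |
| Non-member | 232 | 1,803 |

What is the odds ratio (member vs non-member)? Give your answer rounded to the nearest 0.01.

3.73

Cells: a = 592, b = 1232, c = 232, d = 1803.
OR = (a·d)/(b·c) = (592 × 1803) / (1232 × 232) = 1067376 / 285824 = 3.73438
The odds of participation in strike action are about 3.73 times as high in the member group.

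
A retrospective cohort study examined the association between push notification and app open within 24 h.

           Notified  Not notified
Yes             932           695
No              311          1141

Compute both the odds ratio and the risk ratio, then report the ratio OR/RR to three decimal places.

Reading the table with exposure as columns: a = 932 (Notified, case), b = 311 (Notified, non-case), c = 695 (Not notified, case), d = 1141.
OR = (932·1141)/(311·695) = 1063412/216145 = 4.91990
Risk in exposed = 932/1243 = 0.74980; risk in unexposed = 695/1836 = 0.37854; RR = 1.98076
OR/RR = 4.91990 / 1.98076 = 2.48384
The outcome is not rare, so the OR lies further from 1 than the RR.

2.484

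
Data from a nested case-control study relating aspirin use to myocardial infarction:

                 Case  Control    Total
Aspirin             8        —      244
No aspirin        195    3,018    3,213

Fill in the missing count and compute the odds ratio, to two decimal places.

The missing cell is in the exposed row: 244 − 8 = 236.
So a = 8, b = 236, c = 195, d = 3018.
OR = (a·d)/(b·c) = (8 × 3018) / (236 × 195) = 24144 / 46020 = 0.52464

0.52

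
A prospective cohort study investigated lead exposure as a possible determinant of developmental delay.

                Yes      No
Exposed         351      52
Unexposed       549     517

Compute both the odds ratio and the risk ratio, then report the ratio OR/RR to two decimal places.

3.76

Cells: a = 351, b = 52, c = 549, d = 517.
OR = (351·517)/(52·549) = 181467/28548 = 6.35656
Risk in exposed = 351/403 = 0.87097; risk in unexposed = 549/1066 = 0.51501; RR = 1.69117
OR/RR = 6.35656 / 1.69117 = 3.75868
The outcome is not rare, so the OR lies further from 1 than the RR.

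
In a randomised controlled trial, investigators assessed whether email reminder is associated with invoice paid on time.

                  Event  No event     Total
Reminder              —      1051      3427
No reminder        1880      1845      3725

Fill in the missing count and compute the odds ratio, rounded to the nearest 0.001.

The missing cell is in the exposed row: 3427 − 1051 = 2376.
So a = 2376, b = 1051, c = 1880, d = 1845.
OR = (a·d)/(b·c) = (2376 × 1845) / (1051 × 1880) = 4383720 / 1975880 = 2.21862

2.219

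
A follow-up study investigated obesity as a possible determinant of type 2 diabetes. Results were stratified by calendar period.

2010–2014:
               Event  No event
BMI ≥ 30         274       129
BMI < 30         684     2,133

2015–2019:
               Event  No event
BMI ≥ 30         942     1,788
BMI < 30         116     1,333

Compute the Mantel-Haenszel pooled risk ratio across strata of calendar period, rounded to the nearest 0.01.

3.51

RR_MH = Σ(aᵢ·n₀ᵢ/nᵢ) / Σ(cᵢ·n₁ᵢ/nᵢ), with n₁ᵢ = aᵢ+bᵢ (exposed), n₀ᵢ = cᵢ+dᵢ (unexposed), nᵢ = n₁ᵢ+n₀ᵢ.
Stratum 1 (2010–2014): n₁ = 403, n₀ = 2817, n = 3220; a·n₀/n = 274·2817/3220 = 239.7075; c·n₁/n = 684·403/3220 = 85.6062
Stratum 2 (2015–2019): n₁ = 2730, n₀ = 1449, n = 4179; a·n₀/n = 942·1449/4179 = 326.6231; c·n₁/n = 116·2730/4179 = 75.7789
RR_MH = (239.7075 + 326.6231) / (85.6062 + 75.7789) = 566.3306 / 161.3851 = 3.50919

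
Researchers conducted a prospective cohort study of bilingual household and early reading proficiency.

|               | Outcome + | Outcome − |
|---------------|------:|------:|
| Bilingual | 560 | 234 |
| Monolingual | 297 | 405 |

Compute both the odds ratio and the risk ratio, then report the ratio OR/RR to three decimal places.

Cells: a = 560, b = 234, c = 297, d = 405.
OR = (560·405)/(234·297) = 226800/69498 = 3.26340
Risk in exposed = 560/794 = 0.70529; risk in unexposed = 297/702 = 0.42308; RR = 1.66705
OR/RR = 3.26340 / 1.66705 = 1.95759
The outcome is not rare, so the OR lies further from 1 than the RR.

1.958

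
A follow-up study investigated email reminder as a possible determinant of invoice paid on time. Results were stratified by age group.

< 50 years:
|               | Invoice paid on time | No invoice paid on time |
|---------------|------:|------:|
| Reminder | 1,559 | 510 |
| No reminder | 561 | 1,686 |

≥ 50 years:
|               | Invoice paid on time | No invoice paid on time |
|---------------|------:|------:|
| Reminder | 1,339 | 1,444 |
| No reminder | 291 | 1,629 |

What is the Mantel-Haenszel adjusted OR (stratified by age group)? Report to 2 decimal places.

6.89

OR_MH = Σ(aᵢdᵢ/nᵢ) / Σ(bᵢcᵢ/nᵢ), where nᵢ is the stratum total.
Stratum 1 (< 50 years): n = 4316; a·d/n = 1559·1686/4316 = 609.0070; b·c/n = 510·561/4316 = 66.2905
Stratum 2 (≥ 50 years): n = 4703; a·d/n = 1339·1629/4703 = 463.7957; b·c/n = 1444·291/4703 = 89.3481
OR_MH = (609.0070 + 463.7957) / (66.2905 + 89.3481) = 1072.8026 / 155.6386 = 6.89291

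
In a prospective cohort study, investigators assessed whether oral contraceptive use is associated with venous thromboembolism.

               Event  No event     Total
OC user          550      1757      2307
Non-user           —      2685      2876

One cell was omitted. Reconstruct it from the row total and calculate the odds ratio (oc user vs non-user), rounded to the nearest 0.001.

The missing cell is in the unexposed row: 2876 − 2685 = 191.
So a = 550, b = 1757, c = 191, d = 2685.
OR = (a·d)/(b·c) = (550 × 2685) / (1757 × 191) = 1476750 / 335587 = 4.40050

4.400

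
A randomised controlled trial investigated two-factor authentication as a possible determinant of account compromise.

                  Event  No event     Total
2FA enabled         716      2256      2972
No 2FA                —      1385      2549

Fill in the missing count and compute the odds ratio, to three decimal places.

0.378

The missing cell is in the unexposed row: 2549 − 1385 = 1164.
So a = 716, b = 2256, c = 1164, d = 1385.
OR = (a·d)/(b·c) = (716 × 1385) / (2256 × 1164) = 991660 / 2625984 = 0.37763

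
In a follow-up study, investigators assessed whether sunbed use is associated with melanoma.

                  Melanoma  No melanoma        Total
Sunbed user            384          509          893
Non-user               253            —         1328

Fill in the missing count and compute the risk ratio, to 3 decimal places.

2.257

The missing cell is in the unexposed row: 1328 − 253 = 1075.
So a = 384, b = 509, c = 253, d = 1075.
RR = [a/(a+b)] / [c/(c+d)] = (384/893) / (253/1328) = 0.43001/0.19051 = 2.25713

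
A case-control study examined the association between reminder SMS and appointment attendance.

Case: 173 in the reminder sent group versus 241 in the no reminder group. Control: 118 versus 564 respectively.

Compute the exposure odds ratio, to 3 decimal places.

From the description: a = 173, b = 118, c = 241, d = 564.
OR = (a·d)/(b·c) = (173 × 564) / (118 × 241) = 97572 / 28438 = 3.43104
The odds of appointment attendance are about 3.43 times as high in the reminder sent group.

3.431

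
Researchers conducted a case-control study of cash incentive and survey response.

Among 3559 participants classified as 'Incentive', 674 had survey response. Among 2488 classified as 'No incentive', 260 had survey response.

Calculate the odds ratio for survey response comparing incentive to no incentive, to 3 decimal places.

From the description: a = 674, b = 2885, c = 260, d = 2228.
OR = (a·d)/(b·c) = (674 × 2228) / (2885 × 260) = 1501672 / 750100 = 2.00196
The odds of survey response are about 2.00 times as high in the incentive group.

2.002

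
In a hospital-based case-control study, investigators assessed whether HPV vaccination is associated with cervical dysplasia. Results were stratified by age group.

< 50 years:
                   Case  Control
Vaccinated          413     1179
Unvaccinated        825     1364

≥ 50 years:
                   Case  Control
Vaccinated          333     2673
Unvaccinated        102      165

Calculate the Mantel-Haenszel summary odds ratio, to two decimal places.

0.49

OR_MH = Σ(aᵢdᵢ/nᵢ) / Σ(bᵢcᵢ/nᵢ), where nᵢ is the stratum total.
Stratum 1 (< 50 years): n = 3781; a·d/n = 413·1364/3781 = 148.9902; b·c/n = 1179·825/3781 = 257.2534
Stratum 2 (≥ 50 years): n = 3273; a·d/n = 333·165/3273 = 16.7874; b·c/n = 2673·102/3273 = 83.3016
OR_MH = (148.9902 + 16.7874) / (257.2534 + 83.3016) = 165.7776 / 340.5549 = 0.48679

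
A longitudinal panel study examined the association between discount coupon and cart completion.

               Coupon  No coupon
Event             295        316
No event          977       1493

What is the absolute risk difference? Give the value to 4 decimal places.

Reading the table with exposure as columns: a = 295 (Coupon, case), b = 977 (Coupon, non-case), c = 316 (No coupon, case), d = 1493.
Risk in exposed = 295/1272 = 0.231918; risk in unexposed = 316/1809 = 0.174682.
Risk difference = 0.231918 − 0.174682 = 0.057236

0.0572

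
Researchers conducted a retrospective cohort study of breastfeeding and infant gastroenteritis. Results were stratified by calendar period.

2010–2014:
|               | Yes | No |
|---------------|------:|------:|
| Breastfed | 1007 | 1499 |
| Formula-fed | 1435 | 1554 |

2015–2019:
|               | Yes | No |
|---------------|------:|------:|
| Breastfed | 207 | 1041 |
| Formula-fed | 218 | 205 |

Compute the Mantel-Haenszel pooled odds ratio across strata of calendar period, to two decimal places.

OR_MH = Σ(aᵢdᵢ/nᵢ) / Σ(bᵢcᵢ/nᵢ), where nᵢ is the stratum total.
Stratum 1 (2010–2014): n = 5495; a·d/n = 1007·1554/5495 = 284.7822; b·c/n = 1499·1435/5495 = 391.4586
Stratum 2 (2015–2019): n = 1671; a·d/n = 207·205/1671 = 25.3950; b·c/n = 1041·218/1671 = 135.8097
OR_MH = (284.7822 + 25.3950) / (391.4586 + 135.8097) = 310.1771 / 527.2683 = 0.58827

0.59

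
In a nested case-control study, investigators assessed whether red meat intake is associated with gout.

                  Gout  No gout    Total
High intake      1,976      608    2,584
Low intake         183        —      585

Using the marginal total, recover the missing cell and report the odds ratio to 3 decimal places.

The missing cell is in the unexposed row: 585 − 183 = 402.
So a = 1976, b = 608, c = 183, d = 402.
OR = (a·d)/(b·c) = (1976 × 402) / (608 × 183) = 794352 / 111264 = 7.13934

7.139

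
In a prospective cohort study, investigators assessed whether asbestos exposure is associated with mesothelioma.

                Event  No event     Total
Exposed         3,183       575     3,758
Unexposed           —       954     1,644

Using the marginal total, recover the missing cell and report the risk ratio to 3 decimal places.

2.018

The missing cell is in the unexposed row: 1644 − 954 = 690.
So a = 3183, b = 575, c = 690, d = 954.
RR = [a/(a+b)] / [c/(c+d)] = (3183/3758) / (690/1644) = 0.84699/0.41971 = 2.01805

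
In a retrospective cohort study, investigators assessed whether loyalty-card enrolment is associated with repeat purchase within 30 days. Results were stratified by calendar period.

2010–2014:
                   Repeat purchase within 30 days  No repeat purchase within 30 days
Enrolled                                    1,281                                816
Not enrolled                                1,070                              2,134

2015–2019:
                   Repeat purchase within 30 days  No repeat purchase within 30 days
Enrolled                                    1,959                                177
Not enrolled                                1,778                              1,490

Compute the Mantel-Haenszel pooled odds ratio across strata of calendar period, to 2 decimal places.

4.74

OR_MH = Σ(aᵢdᵢ/nᵢ) / Σ(bᵢcᵢ/nᵢ), where nᵢ is the stratum total.
Stratum 1 (2010–2014): n = 5301; a·d/n = 1281·2134/5301 = 515.6865; b·c/n = 816·1070/5301 = 164.7085
Stratum 2 (2015–2019): n = 5404; a·d/n = 1959·1490/5404 = 540.1388; b·c/n = 177·1778/5404 = 58.2358
OR_MH = (515.6865 + 540.1388) / (164.7085 + 58.2358) = 1055.8253 / 222.9443 = 4.73583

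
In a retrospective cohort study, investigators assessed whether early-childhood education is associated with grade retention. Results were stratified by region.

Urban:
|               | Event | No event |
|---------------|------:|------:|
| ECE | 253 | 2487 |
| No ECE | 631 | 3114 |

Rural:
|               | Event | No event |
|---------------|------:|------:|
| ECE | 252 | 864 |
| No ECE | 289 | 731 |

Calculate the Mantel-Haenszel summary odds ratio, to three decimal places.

0.579

OR_MH = Σ(aᵢdᵢ/nᵢ) / Σ(bᵢcᵢ/nᵢ), where nᵢ is the stratum total.
Stratum 1 (Urban): n = 6485; a·d/n = 253·3114/6485 = 121.4868; b·c/n = 2487·631/6485 = 241.9887
Stratum 2 (Rural): n = 2136; a·d/n = 252·731/2136 = 86.2416; b·c/n = 864·289/2136 = 116.8989
OR_MH = (121.4868 + 86.2416) / (241.9887 + 116.8989) = 207.7284 / 358.8876 = 0.57881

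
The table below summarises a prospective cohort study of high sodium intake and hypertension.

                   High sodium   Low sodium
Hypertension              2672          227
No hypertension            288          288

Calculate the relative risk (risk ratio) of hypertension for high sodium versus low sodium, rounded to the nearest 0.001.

Reading the table with exposure as columns: a = 2672 (High sodium, case), b = 288 (High sodium, non-case), c = 227 (Low sodium, case), d = 288.
Risk in exposed = 2672/2960 = 0.90270; risk in unexposed = 227/515 = 0.44078.
RR = 0.90270 / 0.44078 = 2.04798
The risk among the exposed is 2.05 times that among the unexposed.

2.048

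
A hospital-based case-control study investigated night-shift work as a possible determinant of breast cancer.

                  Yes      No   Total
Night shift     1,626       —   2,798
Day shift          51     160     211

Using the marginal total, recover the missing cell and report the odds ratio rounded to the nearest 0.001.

4.353

The missing cell is in the exposed row: 2798 − 1626 = 1172.
So a = 1626, b = 1172, c = 51, d = 160.
OR = (a·d)/(b·c) = (1626 × 160) / (1172 × 51) = 260160 / 59772 = 4.35254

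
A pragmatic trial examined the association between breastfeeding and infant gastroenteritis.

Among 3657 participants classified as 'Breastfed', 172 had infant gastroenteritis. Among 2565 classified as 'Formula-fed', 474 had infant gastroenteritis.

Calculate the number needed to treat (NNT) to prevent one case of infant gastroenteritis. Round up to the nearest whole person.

8

Risk in treated group = 172/3657 = 0.04703; risk in control = 474/2565 = 0.18480.
Absolute risk reduction = 0.18480 − 0.04703 = 0.13776
NNT = 1 / ARR = 1 / 0.13776 = 7.259 → round up → 8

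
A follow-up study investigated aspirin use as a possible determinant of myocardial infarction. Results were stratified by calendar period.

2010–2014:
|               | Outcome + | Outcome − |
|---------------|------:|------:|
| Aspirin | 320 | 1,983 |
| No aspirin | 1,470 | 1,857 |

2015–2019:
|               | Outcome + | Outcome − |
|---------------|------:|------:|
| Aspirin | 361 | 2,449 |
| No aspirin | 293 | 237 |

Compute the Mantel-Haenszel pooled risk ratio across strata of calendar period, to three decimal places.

RR_MH = Σ(aᵢ·n₀ᵢ/nᵢ) / Σ(cᵢ·n₁ᵢ/nᵢ), with n₁ᵢ = aᵢ+bᵢ (exposed), n₀ᵢ = cᵢ+dᵢ (unexposed), nᵢ = n₁ᵢ+n₀ᵢ.
Stratum 1 (2010–2014): n₁ = 2303, n₀ = 3327, n = 5630; a·n₀/n = 320·3327/5630 = 189.1012; c·n₁/n = 1470·2303/5630 = 601.3162
Stratum 2 (2015–2019): n₁ = 2810, n₀ = 530, n = 3340; a·n₀/n = 361·530/3340 = 57.2844; c·n₁/n = 293·2810/3340 = 246.5060
RR_MH = (189.1012 + 57.2844) / (601.3162 + 246.5060) = 246.3857 / 847.8222 = 0.29061

0.291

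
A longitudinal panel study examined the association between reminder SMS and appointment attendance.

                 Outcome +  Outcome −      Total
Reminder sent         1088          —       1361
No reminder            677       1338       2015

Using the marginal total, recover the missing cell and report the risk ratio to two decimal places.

2.38

The missing cell is in the exposed row: 1361 − 1088 = 273.
So a = 1088, b = 273, c = 677, d = 1338.
RR = [a/(a+b)] / [c/(c+d)] = (1088/1361) / (677/2015) = 0.79941/0.33598 = 2.37934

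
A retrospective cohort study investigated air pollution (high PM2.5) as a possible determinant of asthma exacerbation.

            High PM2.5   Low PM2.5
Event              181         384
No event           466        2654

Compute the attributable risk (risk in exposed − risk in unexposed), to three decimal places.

Reading the table with exposure as columns: a = 181 (High PM2.5, case), b = 466 (High PM2.5, non-case), c = 384 (Low PM2.5, case), d = 2654.
Risk in exposed = 181/647 = 0.279753; risk in unexposed = 384/3038 = 0.126399.
Risk difference = 0.279753 − 0.126399 = 0.153354

0.153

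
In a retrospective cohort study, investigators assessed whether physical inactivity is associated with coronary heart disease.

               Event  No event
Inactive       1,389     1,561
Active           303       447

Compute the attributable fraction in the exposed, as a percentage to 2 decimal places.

14.20

Cells: a = 1389, b = 1561, c = 303, d = 447.
Risk in exposed = 1389/2950 = 0.47085; risk in unexposed = 303/750 = 0.40400.
RR = 0.47085/0.40400 = 1.16546
AR% = (RR − 1)/RR × 100 = (1.16546 − 1)/1.16546 × 100 = 14.1973%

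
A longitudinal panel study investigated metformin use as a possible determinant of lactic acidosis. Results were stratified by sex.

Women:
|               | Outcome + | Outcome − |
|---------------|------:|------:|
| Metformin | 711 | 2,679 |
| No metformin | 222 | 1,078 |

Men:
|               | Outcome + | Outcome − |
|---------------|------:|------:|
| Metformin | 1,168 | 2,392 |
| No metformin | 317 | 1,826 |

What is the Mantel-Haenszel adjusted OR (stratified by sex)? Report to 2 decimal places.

OR_MH = Σ(aᵢdᵢ/nᵢ) / Σ(bᵢcᵢ/nᵢ), where nᵢ is the stratum total.
Stratum 1 (Women): n = 4690; a·d/n = 711·1078/4690 = 163.4239; b·c/n = 2679·222/4690 = 126.8098
Stratum 2 (Men): n = 5703; a·d/n = 1168·1826/5703 = 373.9730; b·c/n = 2392·317/5703 = 132.9588
OR_MH = (163.4239 + 373.9730) / (126.8098 + 132.9588) = 537.3969 / 259.7686 = 2.06875

2.07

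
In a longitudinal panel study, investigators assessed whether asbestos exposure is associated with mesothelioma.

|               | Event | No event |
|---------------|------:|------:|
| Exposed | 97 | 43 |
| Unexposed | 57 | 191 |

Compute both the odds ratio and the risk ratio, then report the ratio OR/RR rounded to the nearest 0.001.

2.508

Cells: a = 97, b = 43, c = 57, d = 191.
OR = (97·191)/(43·57) = 18527/2451 = 7.55896
Risk in exposed = 97/140 = 0.69286; risk in unexposed = 57/248 = 0.22984; RR = 3.01454
OR/RR = 7.55896 / 3.01454 = 2.50750
The outcome is not rare, so the OR lies further from 1 than the RR.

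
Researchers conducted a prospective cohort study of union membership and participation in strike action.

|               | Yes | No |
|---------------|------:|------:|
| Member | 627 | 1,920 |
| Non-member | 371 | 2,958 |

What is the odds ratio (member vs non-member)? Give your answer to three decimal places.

2.604

Cells: a = 627, b = 1920, c = 371, d = 2958.
OR = (a·d)/(b·c) = (627 × 2958) / (1920 × 371) = 1854666 / 712320 = 2.60370
The odds of participation in strike action are about 2.60 times as high in the member group.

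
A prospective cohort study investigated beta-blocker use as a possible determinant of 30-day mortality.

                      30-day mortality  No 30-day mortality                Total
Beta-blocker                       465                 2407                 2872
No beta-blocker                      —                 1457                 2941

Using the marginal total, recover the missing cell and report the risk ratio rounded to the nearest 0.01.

0.32

The missing cell is in the unexposed row: 2941 − 1457 = 1484.
So a = 465, b = 2407, c = 1484, d = 1457.
RR = [a/(a+b)] / [c/(c+d)] = (465/2872) / (1484/2941) = 0.16191/0.50459 = 0.32087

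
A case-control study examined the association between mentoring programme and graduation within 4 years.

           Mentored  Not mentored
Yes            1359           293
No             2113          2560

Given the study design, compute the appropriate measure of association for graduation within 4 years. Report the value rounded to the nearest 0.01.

5.62

Reading the table with exposure as columns: a = 1359 (Mentored, case), b = 2113 (Mentored, non-case), c = 293 (Not mentored, case), d = 2560.
This is a case-control study: participants were sampled on outcome status, so risks in the source population cannot be estimated directly — relative risk is not valid here. The odds ratio is the appropriate measure.
OR = (a·d)/(b·c) = (1359 × 2560) / (2113 × 293) = 3479040 / 619109 = 5.61943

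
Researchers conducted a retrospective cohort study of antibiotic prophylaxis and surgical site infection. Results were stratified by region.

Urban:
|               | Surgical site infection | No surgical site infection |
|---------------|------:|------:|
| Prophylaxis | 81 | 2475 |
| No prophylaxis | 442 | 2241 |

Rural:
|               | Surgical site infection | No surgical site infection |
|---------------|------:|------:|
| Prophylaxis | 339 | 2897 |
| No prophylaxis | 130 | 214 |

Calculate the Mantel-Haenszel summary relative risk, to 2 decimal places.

RR_MH = Σ(aᵢ·n₀ᵢ/nᵢ) / Σ(cᵢ·n₁ᵢ/nᵢ), with n₁ᵢ = aᵢ+bᵢ (exposed), n₀ᵢ = cᵢ+dᵢ (unexposed), nᵢ = n₁ᵢ+n₀ᵢ.
Stratum 1 (Urban): n₁ = 2556, n₀ = 2683, n = 5239; a·n₀/n = 81·2683/5239 = 41.4818; c·n₁/n = 442·2556/5239 = 215.6427
Stratum 2 (Rural): n₁ = 3236, n₀ = 344, n = 3580; a·n₀/n = 339·344/3580 = 32.5743; c·n₁/n = 130·3236/3580 = 117.5084
RR_MH = (41.4818 + 32.5743) / (215.6427 + 117.5084) = 74.0561 / 333.1511 = 0.22229

0.22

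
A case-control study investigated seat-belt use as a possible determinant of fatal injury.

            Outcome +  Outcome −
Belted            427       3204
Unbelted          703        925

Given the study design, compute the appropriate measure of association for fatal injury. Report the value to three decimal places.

Cells: a = 427, b = 3204, c = 703, d = 925.
This is a case-control study: participants were sampled on outcome status, so risks in the source population cannot be estimated directly — relative risk is not valid here. The odds ratio is the appropriate measure.
OR = (a·d)/(b·c) = (427 × 925) / (3204 × 703) = 394975 / 2252412 = 0.17536

0.175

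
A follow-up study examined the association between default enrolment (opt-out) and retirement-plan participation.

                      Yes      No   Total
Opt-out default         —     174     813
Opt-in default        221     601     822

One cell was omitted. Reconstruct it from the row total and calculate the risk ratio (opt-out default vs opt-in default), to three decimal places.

The missing cell is in the exposed row: 813 − 174 = 639.
So a = 639, b = 174, c = 221, d = 601.
RR = [a/(a+b)] / [c/(c+d)] = (639/813) / (221/822) = 0.78598/0.26886 = 2.92341

2.923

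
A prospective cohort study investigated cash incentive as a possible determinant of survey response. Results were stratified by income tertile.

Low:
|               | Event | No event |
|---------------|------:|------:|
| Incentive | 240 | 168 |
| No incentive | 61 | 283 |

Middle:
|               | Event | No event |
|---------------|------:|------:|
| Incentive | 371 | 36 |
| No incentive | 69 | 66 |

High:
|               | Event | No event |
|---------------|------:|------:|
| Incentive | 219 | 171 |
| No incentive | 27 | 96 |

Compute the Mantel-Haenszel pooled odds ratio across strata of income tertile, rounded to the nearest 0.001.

6.486

OR_MH = Σ(aᵢdᵢ/nᵢ) / Σ(bᵢcᵢ/nᵢ), where nᵢ is the stratum total.
Stratum 1 (Low): n = 752; a·d/n = 240·283/752 = 90.3191; b·c/n = 168·61/752 = 13.6277
Stratum 2 (Middle): n = 542; a·d/n = 371·66/542 = 45.1771; b·c/n = 36·69/542 = 4.5830
Stratum 3 (High): n = 513; a·d/n = 219·96/513 = 40.9825; b·c/n = 171·27/513 = 9.0000
OR_MH = (90.3191 + 45.1771 + 40.9825) / (13.6277 + 4.5830 + 9.0000) = 176.4787 / 27.2107 = 6.48564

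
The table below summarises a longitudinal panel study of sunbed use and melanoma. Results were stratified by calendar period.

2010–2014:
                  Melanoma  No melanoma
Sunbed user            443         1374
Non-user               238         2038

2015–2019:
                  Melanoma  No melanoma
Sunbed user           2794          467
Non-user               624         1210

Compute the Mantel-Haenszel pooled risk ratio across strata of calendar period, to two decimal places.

2.48

RR_MH = Σ(aᵢ·n₀ᵢ/nᵢ) / Σ(cᵢ·n₁ᵢ/nᵢ), with n₁ᵢ = aᵢ+bᵢ (exposed), n₀ᵢ = cᵢ+dᵢ (unexposed), nᵢ = n₁ᵢ+n₀ᵢ.
Stratum 1 (2010–2014): n₁ = 1817, n₀ = 2276, n = 4093; a·n₀/n = 443·2276/4093 = 246.3396; c·n₁/n = 238·1817/4093 = 105.6550
Stratum 2 (2015–2019): n₁ = 3261, n₀ = 1834, n = 5095; a·n₀/n = 2794·1834/5095 = 1005.7303; c·n₁/n = 624·3261/5095 = 399.3845
RR_MH = (246.3396 + 1005.7303) / (105.6550 + 399.3845) = 1252.0699 / 505.0395 = 2.47915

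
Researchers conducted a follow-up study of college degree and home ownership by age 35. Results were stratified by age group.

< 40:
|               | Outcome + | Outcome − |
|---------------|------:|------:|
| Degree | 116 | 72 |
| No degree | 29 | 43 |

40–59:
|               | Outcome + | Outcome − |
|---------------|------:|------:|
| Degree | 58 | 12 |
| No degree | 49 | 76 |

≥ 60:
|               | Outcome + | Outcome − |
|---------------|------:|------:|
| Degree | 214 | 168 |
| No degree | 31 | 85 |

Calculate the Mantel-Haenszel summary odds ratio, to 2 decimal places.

OR_MH = Σ(aᵢdᵢ/nᵢ) / Σ(bᵢcᵢ/nᵢ), where nᵢ is the stratum total.
Stratum 1 (< 40): n = 260; a·d/n = 116·43/260 = 19.1846; b·c/n = 72·29/260 = 8.0308
Stratum 2 (40–59): n = 195; a·d/n = 58·76/195 = 22.6051; b·c/n = 12·49/195 = 3.0154
Stratum 3 (≥ 60): n = 498; a·d/n = 214·85/498 = 36.5261; b·c/n = 168·31/498 = 10.4578
OR_MH = (19.1846 + 22.6051 + 36.5261) / (8.0308 + 3.0154 + 10.4578) = 78.3158 / 21.5040 = 3.64192

3.64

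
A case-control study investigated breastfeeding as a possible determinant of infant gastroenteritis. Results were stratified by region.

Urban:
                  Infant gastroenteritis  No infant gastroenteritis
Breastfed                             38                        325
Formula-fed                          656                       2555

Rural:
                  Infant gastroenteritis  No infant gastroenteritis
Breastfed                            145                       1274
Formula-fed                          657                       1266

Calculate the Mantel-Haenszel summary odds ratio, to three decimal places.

OR_MH = Σ(aᵢdᵢ/nᵢ) / Σ(bᵢcᵢ/nᵢ), where nᵢ is the stratum total.
Stratum 1 (Urban): n = 3574; a·d/n = 38·2555/3574 = 27.1656; b·c/n = 325·656/3574 = 59.6530
Stratum 2 (Rural): n = 3342; a·d/n = 145·1266/3342 = 54.9282; b·c/n = 1274·657/3342 = 250.4542
OR_MH = (27.1656 + 54.9282) / (59.6530 + 250.4542) = 82.0938 / 310.1073 = 0.26473

0.265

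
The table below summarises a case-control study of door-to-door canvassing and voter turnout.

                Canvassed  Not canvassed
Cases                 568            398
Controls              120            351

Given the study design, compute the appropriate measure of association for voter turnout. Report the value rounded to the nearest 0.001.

Reading the table with exposure as columns: a = 568 (Canvassed, case), b = 120 (Canvassed, non-case), c = 398 (Not canvassed, case), d = 351.
This is a case-control study: participants were sampled on outcome status, so risks in the source population cannot be estimated directly — relative risk is not valid here. The odds ratio is the appropriate measure.
OR = (a·d)/(b·c) = (568 × 351) / (120 × 398) = 199368 / 47760 = 4.17437

4.174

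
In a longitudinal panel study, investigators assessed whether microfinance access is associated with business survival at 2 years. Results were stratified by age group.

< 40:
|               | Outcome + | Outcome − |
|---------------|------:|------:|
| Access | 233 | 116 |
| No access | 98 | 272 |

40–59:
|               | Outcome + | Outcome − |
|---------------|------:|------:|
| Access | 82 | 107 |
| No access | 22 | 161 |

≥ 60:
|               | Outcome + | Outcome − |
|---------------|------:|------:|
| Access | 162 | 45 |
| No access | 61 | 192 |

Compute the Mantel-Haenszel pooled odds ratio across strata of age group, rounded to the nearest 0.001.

6.805

OR_MH = Σ(aᵢdᵢ/nᵢ) / Σ(bᵢcᵢ/nᵢ), where nᵢ is the stratum total.
Stratum 1 (< 40): n = 719; a·d/n = 233·272/719 = 88.1446; b·c/n = 116·98/719 = 15.8108
Stratum 2 (40–59): n = 372; a·d/n = 82·161/372 = 35.4892; b·c/n = 107·22/372 = 6.3280
Stratum 3 (≥ 60): n = 460; a·d/n = 162·192/460 = 67.6174; b·c/n = 45·61/460 = 5.9674
OR_MH = (88.1446 + 35.4892 + 67.6174) / (15.8108 + 6.3280 + 5.9674) = 191.2513 / 28.1062 = 6.80459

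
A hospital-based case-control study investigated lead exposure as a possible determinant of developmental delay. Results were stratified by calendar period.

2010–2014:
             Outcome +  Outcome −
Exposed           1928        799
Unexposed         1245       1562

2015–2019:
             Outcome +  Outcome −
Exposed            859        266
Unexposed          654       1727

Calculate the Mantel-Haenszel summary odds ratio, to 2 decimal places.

OR_MH = Σ(aᵢdᵢ/nᵢ) / Σ(bᵢcᵢ/nᵢ), where nᵢ is the stratum total.
Stratum 1 (2010–2014): n = 5534; a·d/n = 1928·1562/5534 = 544.1879; b·c/n = 799·1245/5534 = 179.7533
Stratum 2 (2015–2019): n = 3506; a·d/n = 859·1727/3506 = 423.1298; b·c/n = 266·654/3506 = 49.6189
OR_MH = (544.1879 + 423.1298) / (179.7533 + 49.6189) = 967.3177 / 229.3723 = 4.21724

4.22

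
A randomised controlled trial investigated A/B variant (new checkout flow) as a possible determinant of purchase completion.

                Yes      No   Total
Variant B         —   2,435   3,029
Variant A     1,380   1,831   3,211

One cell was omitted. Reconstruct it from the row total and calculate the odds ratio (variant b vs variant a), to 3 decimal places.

0.324

The missing cell is in the exposed row: 3029 − 2435 = 594.
So a = 594, b = 2435, c = 1380, d = 1831.
OR = (a·d)/(b·c) = (594 × 1831) / (2435 × 1380) = 1087614 / 3360300 = 0.32367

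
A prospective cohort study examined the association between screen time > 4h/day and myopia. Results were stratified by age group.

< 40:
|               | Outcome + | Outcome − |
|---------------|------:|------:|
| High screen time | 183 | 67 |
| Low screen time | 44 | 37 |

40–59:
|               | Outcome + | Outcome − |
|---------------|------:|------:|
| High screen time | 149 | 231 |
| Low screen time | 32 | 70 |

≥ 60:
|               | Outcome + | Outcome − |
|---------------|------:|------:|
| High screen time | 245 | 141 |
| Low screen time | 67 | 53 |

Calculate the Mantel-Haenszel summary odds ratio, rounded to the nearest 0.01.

OR_MH = Σ(aᵢdᵢ/nᵢ) / Σ(bᵢcᵢ/nᵢ), where nᵢ is the stratum total.
Stratum 1 (< 40): n = 331; a·d/n = 183·37/331 = 20.4562; b·c/n = 67·44/331 = 8.9063
Stratum 2 (40–59): n = 482; a·d/n = 149·70/482 = 21.6390; b·c/n = 231·32/482 = 15.3361
Stratum 3 (≥ 60): n = 506; a·d/n = 245·53/506 = 25.6621; b·c/n = 141·67/506 = 18.6700
OR_MH = (20.4562 + 21.6390 + 25.6621) / (8.9063 + 15.3361 + 18.6700) = 67.7573 / 42.9124 = 1.57897

1.58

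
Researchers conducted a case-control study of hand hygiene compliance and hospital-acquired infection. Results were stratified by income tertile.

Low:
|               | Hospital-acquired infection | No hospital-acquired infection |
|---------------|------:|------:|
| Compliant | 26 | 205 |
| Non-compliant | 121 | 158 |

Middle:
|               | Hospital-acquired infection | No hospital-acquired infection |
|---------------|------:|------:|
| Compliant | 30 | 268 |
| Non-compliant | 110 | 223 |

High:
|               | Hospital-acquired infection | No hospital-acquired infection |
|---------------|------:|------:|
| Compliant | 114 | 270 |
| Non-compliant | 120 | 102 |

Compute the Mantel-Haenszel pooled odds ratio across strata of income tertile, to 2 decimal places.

0.25

OR_MH = Σ(aᵢdᵢ/nᵢ) / Σ(bᵢcᵢ/nᵢ), where nᵢ is the stratum total.
Stratum 1 (Low): n = 510; a·d/n = 26·158/510 = 8.0549; b·c/n = 205·121/510 = 48.6373
Stratum 2 (Middle): n = 631; a·d/n = 30·223/631 = 10.6022; b·c/n = 268·110/631 = 46.7195
Stratum 3 (High): n = 606; a·d/n = 114·102/606 = 19.1881; b·c/n = 270·120/606 = 53.4653
OR_MH = (8.0549 + 10.6022 + 19.1881) / (48.6373 + 46.7195 + 53.4653) = 37.8452 / 148.8221 = 0.25430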